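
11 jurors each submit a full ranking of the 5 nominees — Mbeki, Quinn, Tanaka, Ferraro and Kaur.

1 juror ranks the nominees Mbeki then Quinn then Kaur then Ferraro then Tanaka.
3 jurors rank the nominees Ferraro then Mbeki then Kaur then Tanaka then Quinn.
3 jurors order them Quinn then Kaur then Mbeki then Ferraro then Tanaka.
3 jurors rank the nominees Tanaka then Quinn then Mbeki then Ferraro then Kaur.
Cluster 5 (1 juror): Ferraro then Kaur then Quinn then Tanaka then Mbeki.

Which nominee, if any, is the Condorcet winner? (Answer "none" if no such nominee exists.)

none

Head-to-head results (11 jurors):
Mbeki vs Quinn: 1+3 = 4 for Mbeki, 7 for Quinn — Quinn by 7–4.
Mbeki vs Tanaka: 7 to 4, Mbeki.
Mbeki vs Ferraro: 7 to 4, Mbeki.
Mbeki vs Kaur: Mbeki preferred on 1+3+3 = 7 ballots; Mbeki wins 7–4.
Quinn vs Tanaka: Quinn preferred on 1+3+1 = 5 ballots; Tanaka wins 6–5.
Quinn vs Ferraro: Quinn is ranked higher on 1+3+3 = 7 ballots, Ferraro on 4. Quinn wins 7–4.
Quinn vs Kaur: Quinn is ranked higher on 1+3+3 = 7 ballots, Kaur on 4. Quinn wins 7–4.
Tanaka vs Ferraro: 3 for Tanaka, 8 for Ferraro — Ferraro by 8–3.
Tanaka vs Kaur: 3 to 8, Kaur.
Ferraro vs Kaur: Ferraro is ranked higher on 3+3+1 = 7 ballots, Kaur on 4. Ferraro wins 7–4.
Every nominee loses at least once (Mbeki loses to Quinn; Quinn loses to Tanaka; Tanaka loses to Mbeki; Ferraro loses to Mbeki; Kaur loses to Mbeki). The majority relation contains the cycle Mbeki beats Tanaka beats Quinn beats Mbeki, so there is no Condorcet winner.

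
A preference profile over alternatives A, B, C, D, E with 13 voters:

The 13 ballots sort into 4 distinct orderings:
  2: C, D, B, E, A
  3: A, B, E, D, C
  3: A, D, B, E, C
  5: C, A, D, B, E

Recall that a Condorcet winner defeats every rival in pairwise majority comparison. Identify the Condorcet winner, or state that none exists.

Pairwise majorities:
A vs B: 11 to 2, A.
A vs C: 6 to 7, C.
A vs D: 3+3+5 = 11 for A, 2 for D — A by 11–2.
A vs E: 3+3+5 = 11 for A, 2 for E — A by 11–2.
B vs C: 6 to 7, C.
B vs D: B preferred on 3 ballots; D wins 10–3.
B vs E: B is ranked higher on 2+3+3+5 = 13 ballots, E on 0. B wins 13–0.
C vs D: C is ranked higher on 2+5 = 7 ballots, D on 6. C wins 7–6.
C vs E: C is ranked higher on 2+5 = 7 ballots, E on 6. C wins 7–6.
D vs E: D preferred on 2+3+5 = 10 ballots; D wins 10–3.
C beats each of A, B, D, E — C is the Condorcet winner.

C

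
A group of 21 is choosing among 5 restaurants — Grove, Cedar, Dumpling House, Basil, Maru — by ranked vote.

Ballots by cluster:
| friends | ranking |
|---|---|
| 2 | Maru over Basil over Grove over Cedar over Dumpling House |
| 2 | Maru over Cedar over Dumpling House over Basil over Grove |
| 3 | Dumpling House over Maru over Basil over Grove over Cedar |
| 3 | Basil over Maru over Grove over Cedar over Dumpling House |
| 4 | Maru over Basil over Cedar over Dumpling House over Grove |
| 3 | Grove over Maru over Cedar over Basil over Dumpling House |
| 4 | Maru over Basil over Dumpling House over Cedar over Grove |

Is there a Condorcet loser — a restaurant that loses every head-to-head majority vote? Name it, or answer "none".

Head-to-head results (21 friends):
Grove vs Cedar: Grove preferred on 2+3+3+3 = 11 ballots; Grove wins 11–10.
Grove vs Dumpling House: Dumpling House, 13–8.
Grove–Basil: Basil 18–3.
Grove vs Maru: 3 to 18, Maru.
Cedar vs Dumpling House: Cedar, 14–7.
Cedar vs Basil: 5 to 16, Basil.
Cedar vs Maru: Maru wins 21–0.
Dumpling House vs Basil: Dumpling House is ranked higher on 2+3 = 5 ballots, Basil on 16. Basil wins 16–5.
Dumpling House vs Maru: Dumpling House preferred on 3 ballots; Maru wins 18–3.
Basil vs Maru: 3 to 18, Maru.
No restaurant is winless: Grove beats Cedar; Cedar beats Dumpling House; Dumpling House beats Grove; Basil beats Grove; Maru beats Grove. There is no Condorcet loser.

none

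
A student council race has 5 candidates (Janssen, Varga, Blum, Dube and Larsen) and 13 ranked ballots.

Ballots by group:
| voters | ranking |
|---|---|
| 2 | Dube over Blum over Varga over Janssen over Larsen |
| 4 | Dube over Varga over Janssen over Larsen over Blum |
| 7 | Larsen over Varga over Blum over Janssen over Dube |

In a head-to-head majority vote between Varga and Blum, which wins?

Ballots ranking Varga above Blum: 4 + 7 = 11.
Ballots ranking Blum above Varga: 13 − 11 = 2.
Varga wins the head-to-head 11–2.

Varga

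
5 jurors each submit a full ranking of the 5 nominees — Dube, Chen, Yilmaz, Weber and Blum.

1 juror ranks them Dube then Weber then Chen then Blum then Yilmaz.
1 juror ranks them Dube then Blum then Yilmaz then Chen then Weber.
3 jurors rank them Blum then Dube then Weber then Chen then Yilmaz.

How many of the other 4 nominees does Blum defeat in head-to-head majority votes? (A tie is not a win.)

Blum against each rival (5 jurors):
Blum vs Dube: Blum wins 3–2.
Blum vs Chen: Blum wins 4–1.
Blum vs Yilmaz: 1+1+3 = 5 for Blum, 0 for Yilmaz — Blum by 5–0.
Blum–Weber: Blum 4–1.
Blum beats Dube, Chen, Yilmaz, Weber — 4 pairwise wins.

4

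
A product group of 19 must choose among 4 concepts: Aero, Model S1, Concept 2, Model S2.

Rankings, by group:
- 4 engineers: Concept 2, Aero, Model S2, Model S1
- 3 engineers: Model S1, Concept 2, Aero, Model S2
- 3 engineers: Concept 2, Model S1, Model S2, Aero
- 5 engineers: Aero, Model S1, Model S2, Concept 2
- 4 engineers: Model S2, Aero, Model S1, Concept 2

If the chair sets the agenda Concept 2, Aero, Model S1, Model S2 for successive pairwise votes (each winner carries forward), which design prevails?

Model S1

Round 1: Concept 2 vs Aero — 10–9, Concept 2 advances.
Round 2: Concept 2 vs Model S1 — 7–12, Model S1 advances.
Round 3: Model S1 vs Model S2 — 11–8, Model S1 advances.
Model S1 survives the agenda.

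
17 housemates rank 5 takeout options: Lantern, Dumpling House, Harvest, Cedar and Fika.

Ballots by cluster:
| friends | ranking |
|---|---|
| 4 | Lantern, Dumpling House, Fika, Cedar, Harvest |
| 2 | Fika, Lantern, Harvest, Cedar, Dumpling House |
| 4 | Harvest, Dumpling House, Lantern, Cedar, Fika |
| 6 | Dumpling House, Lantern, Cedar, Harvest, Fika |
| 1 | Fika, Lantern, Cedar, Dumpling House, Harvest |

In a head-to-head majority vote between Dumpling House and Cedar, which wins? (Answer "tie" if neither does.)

Dumpling House

Ballots ranking Dumpling House above Cedar: 4 + 4 + 6 = 14.
Ballots ranking Cedar above Dumpling House: 17 − 14 = 3.
Dumpling House wins the head-to-head 14–3.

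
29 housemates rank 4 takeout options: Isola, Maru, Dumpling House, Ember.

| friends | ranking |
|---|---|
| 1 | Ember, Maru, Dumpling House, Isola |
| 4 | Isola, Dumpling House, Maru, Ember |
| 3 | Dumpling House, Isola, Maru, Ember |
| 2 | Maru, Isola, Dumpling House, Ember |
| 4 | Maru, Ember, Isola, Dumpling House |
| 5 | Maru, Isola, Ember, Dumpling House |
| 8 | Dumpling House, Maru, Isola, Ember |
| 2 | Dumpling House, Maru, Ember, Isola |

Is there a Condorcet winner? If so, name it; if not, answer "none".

none

Head-to-head results (29 friends):
Isola–Maru: Maru 22–7.
Isola vs Dumpling House: Isola wins 15–14.
Isola vs Ember: Isola, 22–7.
Maru vs Dumpling House: Dumpling House, 17–12.
Maru–Ember: Maru 28–1.
Dumpling House–Ember: Dumpling House 19–10.
No restaurant is unbeaten: Isola loses to Maru; Maru loses to Dumpling House; Dumpling House loses to Isola; Ember loses to Isola. In particular Isola → Dumpling House → Maru → Isola is a majority cycle — no Condorcet winner exists.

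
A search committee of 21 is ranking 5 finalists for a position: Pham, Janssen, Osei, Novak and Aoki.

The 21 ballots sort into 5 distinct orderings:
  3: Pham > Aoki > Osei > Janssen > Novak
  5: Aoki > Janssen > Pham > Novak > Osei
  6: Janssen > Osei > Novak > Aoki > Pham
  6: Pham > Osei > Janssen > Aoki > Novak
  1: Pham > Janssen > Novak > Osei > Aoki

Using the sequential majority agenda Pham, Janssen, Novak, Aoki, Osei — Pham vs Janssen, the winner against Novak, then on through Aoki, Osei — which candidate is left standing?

Round 1: Pham vs Janssen — 10–11, Janssen advances.
Round 2: Janssen vs Novak — 21–0, Janssen advances.
Round 3: Janssen vs Aoki — 13–8, Janssen advances.
Round 4: Janssen vs Osei — 12–9, Janssen advances.
The agenda winner is Janssen.

Janssen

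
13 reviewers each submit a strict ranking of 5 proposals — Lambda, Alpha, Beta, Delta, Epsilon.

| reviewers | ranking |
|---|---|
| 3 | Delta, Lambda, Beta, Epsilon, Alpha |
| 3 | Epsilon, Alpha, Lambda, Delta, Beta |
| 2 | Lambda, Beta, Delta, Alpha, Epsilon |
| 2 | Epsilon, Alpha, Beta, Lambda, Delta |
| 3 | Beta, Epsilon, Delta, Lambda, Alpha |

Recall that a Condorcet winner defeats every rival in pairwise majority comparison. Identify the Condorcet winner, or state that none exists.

Head-to-head results (13 reviewers):
Lambda vs Alpha: Lambda, 8–5.
Lambda vs Beta: Lambda preferred on 3+3+2 = 8 ballots; Lambda wins 8–5.
Lambda vs Delta: 7 to 6, Lambda.
Lambda vs Epsilon: Lambda is ranked higher on 3+2 = 5 ballots, Epsilon on 8. Epsilon wins 8–5.
Alpha–Beta: Beta 8–5.
Alpha–Delta: Delta 8–5.
Alpha vs Epsilon: Epsilon, 11–2.
Beta vs Delta: 7 to 6, Beta.
Beta vs Epsilon: 3+2+3 = 8 for Beta, 5 for Epsilon — Beta by 8–5.
Delta vs Epsilon: 5 to 8, Epsilon.
Every project loses at least once (Lambda loses to Epsilon; Alpha loses to Lambda; Beta loses to Lambda; Delta loses to Lambda; Epsilon loses to Beta). The majority relation contains the cycle Lambda beats Beta beats Epsilon beats Lambda, so there is no Condorcet winner.

none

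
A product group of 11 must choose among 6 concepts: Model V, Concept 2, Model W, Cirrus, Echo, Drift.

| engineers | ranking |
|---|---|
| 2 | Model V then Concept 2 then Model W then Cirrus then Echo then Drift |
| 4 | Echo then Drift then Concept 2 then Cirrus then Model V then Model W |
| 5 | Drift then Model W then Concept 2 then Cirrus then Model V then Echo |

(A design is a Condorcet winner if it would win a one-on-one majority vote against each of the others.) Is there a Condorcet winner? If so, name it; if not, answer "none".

Head-to-head results (11 engineers):
Model V vs Concept 2: Model V preferred on 2 ballots; Concept 2 wins 9–2.
Model V vs Model W: Model V preferred on 2+4 = 6 ballots; Model V wins 6–5.
Model V vs Cirrus: Model V is ranked higher on 2 ballots, Cirrus on 9. Cirrus wins 9–2.
Model V vs Echo: Model V is ranked higher on 2+5 = 7 ballots, Echo on 4. Model V wins 7–4.
Model V vs Drift: Model V preferred on 2 ballots; Drift wins 9–2.
Concept 2 vs Model W: 2+4 = 6 for Concept 2, 5 for Model W — Concept 2 by 6–5.
Concept 2 vs Cirrus: Concept 2 is ranked higher on 2+4+5 = 11 ballots, Cirrus on 0. Concept 2 wins 11–0.
Concept 2 vs Echo: 2+5 = 7 for Concept 2, 4 for Echo — Concept 2 by 7–4.
Concept 2 vs Drift: 2 for Concept 2, 9 for Drift — Drift by 9–2.
Model W vs Cirrus: 7 to 4, Model W.
Model W vs Echo: 2+5 = 7 for Model W, 4 for Echo — Model W by 7–4.
Model W vs Drift: Model W is ranked higher on 2 ballots, Drift on 9. Drift wins 9–2.
Cirrus vs Echo: 7 to 4, Cirrus.
Cirrus vs Drift: Cirrus is ranked higher on 2 ballots, Drift on 9. Drift wins 9–2.
Echo vs Drift: Echo preferred on 2+4 = 6 ballots; Echo wins 6–5.
Every design loses at least once (Model V loses to Concept 2; Concept 2 loses to Drift; Model W loses to Model V; Cirrus loses to Concept 2; Echo loses to Model V; Drift loses to Echo). The majority relation contains the cycle Model V > Model W > Cirrus > Model V, so there is no Condorcet winner.

none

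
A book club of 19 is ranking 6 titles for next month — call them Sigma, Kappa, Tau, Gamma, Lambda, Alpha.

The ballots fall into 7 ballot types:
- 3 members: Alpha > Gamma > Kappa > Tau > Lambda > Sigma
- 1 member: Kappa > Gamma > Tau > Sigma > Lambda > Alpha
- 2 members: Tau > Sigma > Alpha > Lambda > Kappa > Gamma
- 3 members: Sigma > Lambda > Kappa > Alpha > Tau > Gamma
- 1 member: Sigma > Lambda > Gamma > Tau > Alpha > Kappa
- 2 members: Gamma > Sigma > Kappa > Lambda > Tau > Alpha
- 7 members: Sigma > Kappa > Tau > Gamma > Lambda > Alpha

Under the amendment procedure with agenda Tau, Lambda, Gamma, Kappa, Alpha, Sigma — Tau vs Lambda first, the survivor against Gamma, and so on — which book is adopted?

Sigma

Round 1: Tau vs Lambda — 13–6, Tau advances.
Round 2: Tau vs Gamma — 12–7, Tau advances.
Round 3: Tau vs Kappa — 3–16, Kappa advances.
Round 4: Kappa vs Alpha — 13–6, Kappa advances.
Round 5: Kappa vs Sigma — 4–15, Sigma advances.
The agenda winner is Sigma.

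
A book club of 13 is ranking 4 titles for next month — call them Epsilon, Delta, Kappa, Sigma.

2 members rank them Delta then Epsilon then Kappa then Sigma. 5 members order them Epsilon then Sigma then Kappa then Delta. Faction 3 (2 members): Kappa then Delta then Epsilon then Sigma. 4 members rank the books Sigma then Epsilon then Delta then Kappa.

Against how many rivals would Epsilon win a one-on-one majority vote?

Epsilon against each rival (13 members):
Epsilon vs Delta: Epsilon wins 9–4.
Epsilon vs Kappa: Epsilon, 11–2.
Epsilon vs Sigma: Epsilon is ranked higher on 2+5+2 = 9 ballots, Sigma on 4. Epsilon wins 9–4.
Epsilon beats Delta, Kappa, Sigma — 3 pairwise wins.

3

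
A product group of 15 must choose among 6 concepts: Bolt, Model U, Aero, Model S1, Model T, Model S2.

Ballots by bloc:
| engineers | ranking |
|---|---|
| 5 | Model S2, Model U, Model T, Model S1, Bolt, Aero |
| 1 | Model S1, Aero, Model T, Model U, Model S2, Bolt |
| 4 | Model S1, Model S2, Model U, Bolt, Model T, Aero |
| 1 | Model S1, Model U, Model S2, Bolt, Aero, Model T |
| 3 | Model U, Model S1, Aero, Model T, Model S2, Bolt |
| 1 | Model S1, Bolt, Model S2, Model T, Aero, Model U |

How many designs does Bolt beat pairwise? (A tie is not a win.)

Bolt against each rival (15 engineers):
Bolt vs Model U: Model U wins 14–1.
Bolt vs Aero: 11 to 4, Bolt.
Bolt vs Model S1: Bolt preferred on 0 ballots; Model S1 wins 15–0.
Bolt vs Model T: Bolt preferred on 4+1+1 = 6 ballots; Model T wins 9–6.
Bolt vs Model S2: Bolt is ranked higher on 1 ballot, Model S2 on 14. Model S2 wins 14–1.
Bolt beats Aero; loses to Model U, Model S1, Model T, Model S2 — 1 pairwise win.

1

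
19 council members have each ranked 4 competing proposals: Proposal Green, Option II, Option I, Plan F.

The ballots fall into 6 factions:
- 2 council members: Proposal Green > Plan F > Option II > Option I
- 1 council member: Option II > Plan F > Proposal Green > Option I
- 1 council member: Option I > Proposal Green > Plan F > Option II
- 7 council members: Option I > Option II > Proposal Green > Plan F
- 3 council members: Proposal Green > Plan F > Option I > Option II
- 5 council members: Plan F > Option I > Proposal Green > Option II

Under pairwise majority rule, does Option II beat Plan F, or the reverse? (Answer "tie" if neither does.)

Plan F

Ballots ranking Option II above Plan F: 1 + 7 = 8.
Ballots ranking Plan F above Option II: 19 − 8 = 11.
Plan F wins the head-to-head 11–8.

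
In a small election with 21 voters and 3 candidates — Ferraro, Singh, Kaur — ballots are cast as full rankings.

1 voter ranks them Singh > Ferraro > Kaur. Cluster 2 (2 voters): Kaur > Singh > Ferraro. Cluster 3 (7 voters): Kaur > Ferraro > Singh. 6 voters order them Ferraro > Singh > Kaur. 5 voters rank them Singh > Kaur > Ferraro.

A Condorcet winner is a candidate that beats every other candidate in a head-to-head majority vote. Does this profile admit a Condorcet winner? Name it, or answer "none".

Pairwise majorities:
Ferraro vs Singh: Ferraro, 13–8.
Ferraro vs Kaur: Ferraro is ranked higher on 1+6 = 7 ballots, Kaur on 14. Kaur wins 14–7.
Singh vs Kaur: Singh, 12–9.
Each candidate drops at least one matchup (Ferraro loses to Kaur; Singh loses to Ferraro; Kaur loses to Singh); the cycle Ferraro → Singh → Kaur → Ferraro rules out a Condorcet winner.

none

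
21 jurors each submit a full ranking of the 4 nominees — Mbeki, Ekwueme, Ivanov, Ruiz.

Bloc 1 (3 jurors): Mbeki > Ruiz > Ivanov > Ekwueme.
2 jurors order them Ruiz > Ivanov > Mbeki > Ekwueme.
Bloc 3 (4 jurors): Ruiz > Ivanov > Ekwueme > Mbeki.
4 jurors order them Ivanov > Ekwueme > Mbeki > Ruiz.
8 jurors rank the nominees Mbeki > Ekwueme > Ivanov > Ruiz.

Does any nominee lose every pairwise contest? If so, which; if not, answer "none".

Ruiz

Pairwise majorities:
Mbeki–Ekwueme: Mbeki 13–8.
Mbeki vs Ivanov: Mbeki wins 11–10.
Mbeki vs Ruiz: Mbeki is ranked higher on 3+4+8 = 15 ballots, Ruiz on 6. Mbeki wins 15–6.
Ekwueme vs Ivanov: 8 to 13, Ivanov.
Ekwueme vs Ruiz: 4+8 = 12 for Ekwueme, 9 for Ruiz — Ekwueme by 12–9.
Ivanov vs Ruiz: 12 to 9, Ivanov.
Ruiz is beaten in every head-to-head and is the Condorcet loser.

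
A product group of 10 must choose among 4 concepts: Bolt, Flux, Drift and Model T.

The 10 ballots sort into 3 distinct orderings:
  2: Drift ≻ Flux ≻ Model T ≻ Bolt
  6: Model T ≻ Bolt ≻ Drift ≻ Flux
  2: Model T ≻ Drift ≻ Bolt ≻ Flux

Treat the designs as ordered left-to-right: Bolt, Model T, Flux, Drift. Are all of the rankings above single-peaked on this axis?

no

Axis positions: Bolt=1, Model T=2, Flux=3, Drift=4.
Type 1 (peak Drift at position 4): ranking walks positions 4-3-2-1, expanding outward from the peak — single-peaked.
Type 2: ranking walks positions 2-1-4-3; Drift is ranked above Flux even though Flux lies between Drift and the peak Model T on the axis — preferences dip and rise again. Not single-peaked.
Type 3: ranking walks positions 2-4-1-3; Drift is ranked above Flux even though Flux lies between Drift and the peak Model T on the axis — preferences dip and rise again. Not single-peaked.
Type 2 violates single-peakedness, so the profile is not single-peaked on this axis.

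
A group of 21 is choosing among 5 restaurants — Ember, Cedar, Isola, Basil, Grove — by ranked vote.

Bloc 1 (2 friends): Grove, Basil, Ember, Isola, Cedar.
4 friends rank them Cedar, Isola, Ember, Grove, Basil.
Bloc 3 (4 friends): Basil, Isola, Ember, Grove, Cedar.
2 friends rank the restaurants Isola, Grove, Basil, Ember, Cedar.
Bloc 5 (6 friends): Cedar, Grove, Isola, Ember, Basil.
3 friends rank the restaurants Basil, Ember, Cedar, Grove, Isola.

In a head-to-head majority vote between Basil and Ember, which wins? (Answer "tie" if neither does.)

Basil

Ballots ranking Basil above Ember: 2 + 4 + 2 + 3 = 11.
Ballots ranking Ember above Basil: 21 − 11 = 10.
Basil wins the head-to-head 11–10.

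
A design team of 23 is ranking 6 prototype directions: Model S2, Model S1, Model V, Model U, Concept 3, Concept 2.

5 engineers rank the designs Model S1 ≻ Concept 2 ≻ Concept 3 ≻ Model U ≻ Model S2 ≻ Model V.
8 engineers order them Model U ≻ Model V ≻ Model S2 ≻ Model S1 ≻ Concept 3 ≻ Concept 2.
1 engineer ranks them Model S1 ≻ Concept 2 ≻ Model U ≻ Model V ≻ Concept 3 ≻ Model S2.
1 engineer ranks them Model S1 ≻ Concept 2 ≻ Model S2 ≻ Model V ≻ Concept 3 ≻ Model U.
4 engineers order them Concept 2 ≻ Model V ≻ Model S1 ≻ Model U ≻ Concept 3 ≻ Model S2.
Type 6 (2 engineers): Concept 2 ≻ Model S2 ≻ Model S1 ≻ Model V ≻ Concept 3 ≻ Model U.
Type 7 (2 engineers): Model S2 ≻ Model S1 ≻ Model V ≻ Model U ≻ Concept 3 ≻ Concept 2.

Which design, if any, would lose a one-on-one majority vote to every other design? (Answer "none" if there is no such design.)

Concept 3

Pairwise majorities:
Model S2 vs Model S1: Model S2 wins 12–11.
Model S2 vs Model V: Model V, 13–10.
Model S2 vs Model U: Model U, 18–5.
Model S2 vs Concept 3: Model S2, 13–10.
Model S2 vs Concept 2: Model S2 is ranked higher on 8+2 = 10 ballots, Concept 2 on 13. Concept 2 wins 13–10.
Model S1 vs Model V: Model S1 is ranked higher on 5+1+1+2+2 = 11 ballots, Model V on 12. Model V wins 12–11.
Model S1–Model U: Model S1 15–8.
Model S1–Concept 3: Model S1 23–0.
Model S1 vs Concept 2: Model S1 is ranked higher on 5+8+1+1+2 = 17 ballots, Concept 2 on 6. Model S1 wins 17–6.
Model V vs Model U: Model V is ranked higher on 1+4+2+2 = 9 ballots, Model U on 14. Model U wins 14–9.
Model V vs Concept 3: 18 to 5, Model V.
Model V vs Concept 2: Concept 2 wins 13–10.
Model U–Concept 3: Model U 15–8.
Model U–Concept 2: Concept 2 13–10.
Concept 3 vs Concept 2: 10 to 13, Concept 2.
Concept 3 loses to every other design — it is the Condorcet loser.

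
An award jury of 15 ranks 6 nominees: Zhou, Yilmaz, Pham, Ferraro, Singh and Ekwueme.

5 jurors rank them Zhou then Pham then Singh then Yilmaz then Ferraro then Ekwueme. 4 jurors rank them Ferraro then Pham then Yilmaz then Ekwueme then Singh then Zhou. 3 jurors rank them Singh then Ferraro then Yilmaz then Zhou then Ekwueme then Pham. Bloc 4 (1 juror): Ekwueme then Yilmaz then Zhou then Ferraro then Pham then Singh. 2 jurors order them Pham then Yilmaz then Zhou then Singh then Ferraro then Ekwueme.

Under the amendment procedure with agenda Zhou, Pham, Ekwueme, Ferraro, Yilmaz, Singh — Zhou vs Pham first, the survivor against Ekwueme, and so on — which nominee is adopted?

Round 1: Zhou vs Pham — 9–6, Zhou advances.
Round 2: Zhou vs Ekwueme — 10–5, Zhou advances.
Round 3: Zhou vs Ferraro — 8–7, Zhou advances.
Round 4: Zhou vs Yilmaz — 5–10, Yilmaz advances.
Round 5: Yilmaz vs Singh — 7–8, Singh advances.
Singh survives the agenda.

Singh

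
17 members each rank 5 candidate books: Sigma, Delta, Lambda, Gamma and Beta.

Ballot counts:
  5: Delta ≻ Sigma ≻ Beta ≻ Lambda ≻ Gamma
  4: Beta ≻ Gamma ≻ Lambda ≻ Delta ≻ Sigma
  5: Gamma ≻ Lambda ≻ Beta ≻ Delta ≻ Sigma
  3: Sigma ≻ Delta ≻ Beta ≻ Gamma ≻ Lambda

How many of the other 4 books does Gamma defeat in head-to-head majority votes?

Gamma against each rival (17 members):
Gamma–Sigma: Gamma 9–8.
Gamma vs Delta: 9 to 8, Gamma.
Gamma vs Lambda: 12 to 5, Gamma.
Gamma vs Beta: Gamma preferred on 5 ballots; Beta wins 12–5.
Gamma beats Sigma, Delta, Lambda; loses to Beta — 3 pairwise wins.

3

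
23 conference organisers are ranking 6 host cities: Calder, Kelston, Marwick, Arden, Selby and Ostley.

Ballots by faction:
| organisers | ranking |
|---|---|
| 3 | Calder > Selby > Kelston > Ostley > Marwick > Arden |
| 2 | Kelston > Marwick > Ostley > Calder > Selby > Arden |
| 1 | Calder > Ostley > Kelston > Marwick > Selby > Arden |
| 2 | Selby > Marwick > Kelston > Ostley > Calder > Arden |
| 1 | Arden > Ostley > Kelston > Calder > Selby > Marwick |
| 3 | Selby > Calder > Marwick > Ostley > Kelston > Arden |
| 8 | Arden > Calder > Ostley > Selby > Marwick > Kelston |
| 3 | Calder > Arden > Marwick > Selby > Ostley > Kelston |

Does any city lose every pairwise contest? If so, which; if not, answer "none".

Kelston

Head-to-head results (23 organisers):
Calder vs Kelston: Calder wins 18–5.
Calder vs Marwick: 19 to 4, Calder.
Calder vs Arden: Calder wins 14–9.
Calder vs Selby: 3+2+1+1+8+3 = 18 for Calder, 5 for Selby — Calder by 18–5.
Calder vs Ostley: Calder, 18–5.
Kelston vs Marwick: Kelston preferred on 3+2+1+1 = 7 ballots; Marwick wins 16–7.
Kelston vs Arden: 3+2+1+2+3 = 11 for Kelston, 12 for Arden — Arden by 12–11.
Kelston vs Selby: Kelston preferred on 2+1+1 = 4 ballots; Selby wins 19–4.
Kelston vs Ostley: Ostley wins 16–7.
Marwick vs Arden: Marwick is ranked higher on 3+2+1+2+3 = 11 ballots, Arden on 12. Arden wins 12–11.
Marwick vs Selby: Selby, 17–6.
Marwick vs Ostley: 2+2+3+3 = 10 for Marwick, 13 for Ostley — Ostley by 13–10.
Arden vs Selby: 1+8+3 = 12 for Arden, 11 for Selby — Arden by 12–11.
Arden–Ostley: Arden 12–11.
Selby vs Ostley: 11 to 12, Ostley.
Kelston loses to every other city — it is the Condorcet loser.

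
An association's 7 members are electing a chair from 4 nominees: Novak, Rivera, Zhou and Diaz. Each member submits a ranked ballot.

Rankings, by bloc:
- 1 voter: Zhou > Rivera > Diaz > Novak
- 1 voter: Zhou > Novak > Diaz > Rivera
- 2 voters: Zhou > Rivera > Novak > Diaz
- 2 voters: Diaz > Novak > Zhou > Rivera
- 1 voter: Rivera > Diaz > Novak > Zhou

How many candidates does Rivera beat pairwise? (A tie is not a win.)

Rivera against each rival (7 voters):
Rivera–Novak: Rivera 4–3.
Rivera vs Zhou: 1 to 6, Zhou.
Rivera–Diaz: Rivera 4–3.
Rivera beats Novak, Diaz; loses to Zhou — 2 pairwise wins.

2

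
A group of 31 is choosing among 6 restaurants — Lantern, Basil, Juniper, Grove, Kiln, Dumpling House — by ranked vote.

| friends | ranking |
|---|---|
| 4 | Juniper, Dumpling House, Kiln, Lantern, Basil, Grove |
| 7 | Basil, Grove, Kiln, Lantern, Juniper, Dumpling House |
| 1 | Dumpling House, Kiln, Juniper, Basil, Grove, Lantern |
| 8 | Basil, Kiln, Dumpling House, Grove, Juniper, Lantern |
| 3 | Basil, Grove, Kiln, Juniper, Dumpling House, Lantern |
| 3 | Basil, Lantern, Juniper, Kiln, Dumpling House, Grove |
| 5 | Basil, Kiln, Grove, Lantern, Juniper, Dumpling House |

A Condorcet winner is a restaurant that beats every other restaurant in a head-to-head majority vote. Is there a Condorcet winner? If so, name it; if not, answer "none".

Basil

Head-to-head results (31 friends):
Lantern vs Basil: Basil, 27–4.
Lantern vs Juniper: Juniper, 16–15.
Lantern–Grove: Grove 24–7.
Lantern vs Kiln: 3 for Lantern, 28 for Kiln — Kiln by 28–3.
Lantern vs Dumpling House: 15 to 16, Dumpling House.
Basil vs Juniper: Basil preferred on 7+8+3+3+5 = 26 ballots; Basil wins 26–5.
Basil vs Grove: Basil, 31–0.
Basil–Kiln: Basil 26–5.
Basil vs Dumpling House: 26 to 5, Basil.
Juniper–Grove: Grove 23–8.
Juniper vs Kiln: Juniper is ranked higher on 4+3 = 7 ballots, Kiln on 24. Kiln wins 24–7.
Juniper vs Dumpling House: Juniper, 22–9.
Grove–Kiln: Kiln 21–10.
Grove vs Dumpling House: Dumpling House, 16–15.
Kiln vs Dumpling House: Kiln, 26–5.
Basil defeats every rival head-to-head and is the Condorcet winner.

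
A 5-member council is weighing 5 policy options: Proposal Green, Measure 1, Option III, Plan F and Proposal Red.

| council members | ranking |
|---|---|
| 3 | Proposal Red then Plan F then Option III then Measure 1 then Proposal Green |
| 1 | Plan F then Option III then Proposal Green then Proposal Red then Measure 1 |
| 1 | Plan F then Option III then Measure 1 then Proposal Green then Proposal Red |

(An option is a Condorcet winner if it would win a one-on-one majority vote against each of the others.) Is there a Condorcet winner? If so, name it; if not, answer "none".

Head-to-head results (5 council members):
Proposal Green vs Measure 1: Proposal Green preferred on 1 ballot; Measure 1 wins 4–1.
Proposal Green vs Option III: Proposal Green is ranked higher on 0 ballots, Option III on 5. Option III wins 5–0.
Proposal Green vs Plan F: 0 to 5, Plan F.
Proposal Green vs Proposal Red: Proposal Green preferred on 1+1 = 2 ballots; Proposal Red wins 3–2.
Measure 1 vs Option III: 0 for Measure 1, 5 for Option III — Option III by 5–0.
Measure 1 vs Plan F: Measure 1 preferred on 0 ballots; Plan F wins 5–0.
Measure 1 vs Proposal Red: Measure 1 preferred on 1 ballot; Proposal Red wins 4–1.
Option III vs Plan F: 0 to 5, Plan F.
Option III vs Proposal Red: 2 to 3, Proposal Red.
Plan F vs Proposal Red: 1+1 = 2 for Plan F, 3 for Proposal Red — Proposal Red by 3–2.
Only Proposal Red has no losses; Proposal Red is the Condorcet winner.

Proposal Red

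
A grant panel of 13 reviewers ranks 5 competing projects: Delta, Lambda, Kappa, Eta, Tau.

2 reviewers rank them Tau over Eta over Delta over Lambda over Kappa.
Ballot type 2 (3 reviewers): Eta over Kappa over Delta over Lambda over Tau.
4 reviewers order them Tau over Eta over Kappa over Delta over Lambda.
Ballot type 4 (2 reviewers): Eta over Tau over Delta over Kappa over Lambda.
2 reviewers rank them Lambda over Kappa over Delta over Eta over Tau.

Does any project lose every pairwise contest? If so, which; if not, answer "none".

Lambda

Pairwise majorities:
Delta vs Lambda: Delta is ranked higher on 2+3+4+2 = 11 ballots, Lambda on 2. Delta wins 11–2.
Delta vs Kappa: Delta preferred on 2+2 = 4 ballots; Kappa wins 9–4.
Delta vs Eta: 2 for Delta, 11 for Eta — Eta by 11–2.
Delta vs Tau: Tau, 8–5.
Lambda vs Kappa: 4 to 9, Kappa.
Lambda vs Eta: Eta, 11–2.
Lambda vs Tau: Tau, 8–5.
Kappa vs Eta: Eta, 11–2.
Kappa vs Tau: 5 to 8, Tau.
Eta vs Tau: Eta is ranked higher on 3+2+2 = 7 ballots, Tau on 6. Eta wins 7–6.
Lambda is beaten in every head-to-head and is the Condorcet loser.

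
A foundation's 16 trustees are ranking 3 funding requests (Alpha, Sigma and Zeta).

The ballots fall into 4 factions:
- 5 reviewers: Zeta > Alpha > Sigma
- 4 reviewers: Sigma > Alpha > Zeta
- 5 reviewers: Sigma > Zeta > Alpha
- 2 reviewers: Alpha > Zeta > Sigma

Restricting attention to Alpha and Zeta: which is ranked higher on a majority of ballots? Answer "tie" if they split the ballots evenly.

Ballots ranking Alpha above Zeta: 4 + 2 = 6.
Ballots ranking Zeta above Alpha: 16 − 6 = 10.
Zeta wins the head-to-head 10–6.

Zeta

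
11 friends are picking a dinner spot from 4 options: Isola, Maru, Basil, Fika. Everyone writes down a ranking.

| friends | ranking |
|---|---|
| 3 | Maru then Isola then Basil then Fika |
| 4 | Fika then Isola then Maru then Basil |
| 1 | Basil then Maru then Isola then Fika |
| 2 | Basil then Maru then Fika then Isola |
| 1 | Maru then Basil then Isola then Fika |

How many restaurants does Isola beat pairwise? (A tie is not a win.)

1

Isola against each rival (11 friends):
Isola–Maru: Maru 7–4.
Isola vs Basil: Isola, 7–4.
Isola vs Fika: Isola is ranked higher on 3+1+1 = 5 ballots, Fika on 6. Fika wins 6–5.
Isola beats Basil; loses to Maru, Fika — 1 pairwise win.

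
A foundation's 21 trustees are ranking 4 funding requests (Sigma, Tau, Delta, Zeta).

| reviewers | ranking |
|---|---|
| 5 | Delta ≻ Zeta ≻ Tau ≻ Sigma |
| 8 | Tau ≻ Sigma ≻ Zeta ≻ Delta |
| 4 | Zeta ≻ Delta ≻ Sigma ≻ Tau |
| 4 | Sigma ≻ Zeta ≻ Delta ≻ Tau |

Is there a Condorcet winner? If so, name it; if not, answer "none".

none

Check each pair by majority over 21 ballots:
Sigma vs Tau: Sigma is ranked higher on 4+4 = 8 ballots, Tau on 13. Tau wins 13–8.
Sigma vs Delta: 8+4 = 12 for Sigma, 9 for Delta — Sigma by 12–9.
Sigma vs Zeta: Sigma preferred on 8+4 = 12 ballots; Sigma wins 12–9.
Tau vs Delta: Tau is ranked higher on 8 ballots, Delta on 13. Delta wins 13–8.
Tau vs Zeta: 8 for Tau, 13 for Zeta — Zeta by 13–8.
Delta vs Zeta: Delta is ranked higher on 5 ballots, Zeta on 16. Zeta wins 16–5.
No project is unbeaten: Sigma loses to Tau; Tau loses to Delta; Delta loses to Sigma; Zeta loses to Sigma. In particular Sigma > Delta > Tau > Sigma is a majority cycle — no Condorcet winner exists.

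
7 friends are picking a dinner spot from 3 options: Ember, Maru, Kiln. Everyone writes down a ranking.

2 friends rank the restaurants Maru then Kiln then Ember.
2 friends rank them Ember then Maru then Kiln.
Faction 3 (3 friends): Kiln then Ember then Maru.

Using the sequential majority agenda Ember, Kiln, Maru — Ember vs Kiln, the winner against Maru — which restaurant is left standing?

Round 1: Ember vs Kiln — 2–5, Kiln advances.
Round 2: Kiln vs Maru — 3–4, Maru advances.
The agenda winner is Maru.

Maru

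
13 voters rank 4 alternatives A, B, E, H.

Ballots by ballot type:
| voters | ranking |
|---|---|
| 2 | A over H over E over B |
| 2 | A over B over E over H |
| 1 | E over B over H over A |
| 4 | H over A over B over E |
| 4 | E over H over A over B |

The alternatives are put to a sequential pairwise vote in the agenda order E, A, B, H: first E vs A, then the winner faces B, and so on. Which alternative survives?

H

Round 1: E vs A — 5–8, A advances.
Round 2: A vs B — 12–1, A advances.
Round 3: A vs H — 4–9, H advances.
H survives the agenda.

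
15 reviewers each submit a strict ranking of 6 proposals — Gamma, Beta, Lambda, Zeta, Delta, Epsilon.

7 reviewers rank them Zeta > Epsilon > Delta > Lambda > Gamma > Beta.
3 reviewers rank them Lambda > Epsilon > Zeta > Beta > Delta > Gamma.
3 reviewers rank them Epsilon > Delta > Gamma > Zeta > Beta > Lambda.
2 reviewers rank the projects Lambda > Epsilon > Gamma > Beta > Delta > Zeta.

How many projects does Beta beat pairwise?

Beta against each rival (15 reviewers):
Beta vs Gamma: Gamma wins 12–3.
Beta vs Lambda: Lambda, 12–3.
Beta vs Zeta: Beta preferred on 2 ballots; Zeta wins 13–2.
Beta vs Delta: Beta is ranked higher on 3+2 = 5 ballots, Delta on 10. Delta wins 10–5.
Beta–Epsilon: Epsilon 15–0.
Beta beats no one; loses to Gamma, Lambda, Zeta, Delta, Epsilon — 0 pairwise wins.

0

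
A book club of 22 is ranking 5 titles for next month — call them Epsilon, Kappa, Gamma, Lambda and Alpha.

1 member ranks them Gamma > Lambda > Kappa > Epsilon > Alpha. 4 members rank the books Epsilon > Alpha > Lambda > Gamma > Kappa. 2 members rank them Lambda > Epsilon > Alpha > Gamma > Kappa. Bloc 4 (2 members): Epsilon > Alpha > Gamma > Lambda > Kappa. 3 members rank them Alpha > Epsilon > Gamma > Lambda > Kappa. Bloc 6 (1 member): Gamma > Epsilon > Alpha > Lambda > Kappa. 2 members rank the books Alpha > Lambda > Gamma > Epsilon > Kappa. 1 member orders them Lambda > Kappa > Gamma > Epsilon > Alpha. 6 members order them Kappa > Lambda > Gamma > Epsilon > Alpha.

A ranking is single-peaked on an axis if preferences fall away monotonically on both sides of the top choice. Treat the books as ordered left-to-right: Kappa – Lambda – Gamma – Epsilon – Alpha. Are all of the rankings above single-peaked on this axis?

Axis positions: Kappa=1, Lambda=2, Gamma=3, Epsilon=4, Alpha=5.
Bloc 1 (peak Gamma at position 3): ranking walks positions 3-2-1-4-5, expanding outward from the peak — single-peaked.
Bloc 2: ranking walks positions 4-5-2-3-1; Lambda is ranked above Gamma even though Gamma lies between Lambda and the peak Epsilon on the axis — preferences dip and rise again. Not single-peaked.
Bloc 3: ranking walks positions 2-4-5-3-1; Epsilon is ranked above Gamma even though Gamma lies between Epsilon and the peak Lambda on the axis — preferences dip and rise again. Not single-peaked.
Bloc 4 (peak Epsilon at position 4): ranking walks positions 4-5-3-2-1, expanding outward from the peak — single-peaked.
Bloc 5 (peak Alpha at position 5): ranking walks positions 5-4-3-2-1, expanding outward from the peak — single-peaked.
Bloc 6 (peak Gamma at position 3): ranking walks positions 3-4-5-2-1, expanding outward from the peak — single-peaked.
Bloc 7: ranking walks positions 5-2-3-4-1; Lambda is ranked above Epsilon even though Epsilon lies between Lambda and the peak Alpha on the axis — preferences dip and rise again. Not single-peaked.
Bloc 8 (peak Lambda at position 2): ranking walks positions 2-1-3-4-5, expanding outward from the peak — single-peaked.
Bloc 9 (peak Kappa at position 1): ranking walks positions 1-2-3-4-5, expanding outward from the peak — single-peaked.
Bloc 2 violates single-peakedness, so the profile is not single-peaked on this axis.

no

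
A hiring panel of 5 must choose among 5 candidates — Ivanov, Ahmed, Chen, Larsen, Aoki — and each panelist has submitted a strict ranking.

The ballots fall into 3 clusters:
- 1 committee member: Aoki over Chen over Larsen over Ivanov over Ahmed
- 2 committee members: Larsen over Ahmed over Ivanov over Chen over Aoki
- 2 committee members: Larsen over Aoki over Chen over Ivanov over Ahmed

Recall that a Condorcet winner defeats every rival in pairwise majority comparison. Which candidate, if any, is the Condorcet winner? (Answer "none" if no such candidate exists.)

Larsen

Check each pair by majority over 5 ballots:
Ivanov vs Ahmed: Ivanov wins 3–2.
Ivanov vs Chen: Ivanov preferred on 2 ballots; Chen wins 3–2.
Ivanov vs Larsen: Ivanov is ranked higher on 0 ballots, Larsen on 5. Larsen wins 5–0.
Ivanov vs Aoki: 2 to 3, Aoki.
Ahmed–Chen: Chen 3–2.
Ahmed vs Larsen: Larsen wins 5–0.
Ahmed vs Aoki: 2 to 3, Aoki.
Chen vs Larsen: Larsen wins 4–1.
Chen–Aoki: Aoki 3–2.
Larsen vs Aoki: Larsen is ranked higher on 2+2 = 4 ballots, Aoki on 1. Larsen wins 4–1.
Larsen defeats every rival head-to-head and is the Condorcet winner.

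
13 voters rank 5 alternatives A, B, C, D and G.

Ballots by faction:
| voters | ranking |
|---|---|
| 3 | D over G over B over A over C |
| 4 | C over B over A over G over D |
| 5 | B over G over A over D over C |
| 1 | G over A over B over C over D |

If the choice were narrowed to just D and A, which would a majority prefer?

Ballots ranking D above A: 3.
Ballots ranking A above D: 13 − 3 = 10.
A wins the head-to-head 10–3.

A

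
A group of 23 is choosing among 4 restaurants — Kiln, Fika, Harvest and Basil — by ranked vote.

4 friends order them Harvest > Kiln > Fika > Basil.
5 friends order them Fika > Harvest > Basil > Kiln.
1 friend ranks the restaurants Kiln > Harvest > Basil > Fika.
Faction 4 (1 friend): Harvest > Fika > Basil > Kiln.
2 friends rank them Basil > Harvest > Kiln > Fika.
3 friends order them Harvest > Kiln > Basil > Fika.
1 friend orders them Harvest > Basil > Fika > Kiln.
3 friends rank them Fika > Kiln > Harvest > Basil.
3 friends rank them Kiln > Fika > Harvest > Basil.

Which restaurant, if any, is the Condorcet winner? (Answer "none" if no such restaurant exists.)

Harvest

Check each pair by majority over 23 ballots:
Kiln vs Fika: 13 to 10, Kiln.
Kiln vs Harvest: Kiln is ranked higher on 1+3+3 = 7 ballots, Harvest on 16. Harvest wins 16–7.
Kiln vs Basil: Kiln is ranked higher on 4+1+3+3+3 = 14 ballots, Basil on 9. Kiln wins 14–9.
Fika vs Harvest: Fika preferred on 5+3+3 = 11 ballots; Harvest wins 12–11.
Fika vs Basil: Fika preferred on 4+5+1+3+3 = 16 ballots; Fika wins 16–7.
Harvest vs Basil: 21 to 2, Harvest.
Harvest beats each of Kiln, Fika, Basil — Harvest is the Condorcet winner.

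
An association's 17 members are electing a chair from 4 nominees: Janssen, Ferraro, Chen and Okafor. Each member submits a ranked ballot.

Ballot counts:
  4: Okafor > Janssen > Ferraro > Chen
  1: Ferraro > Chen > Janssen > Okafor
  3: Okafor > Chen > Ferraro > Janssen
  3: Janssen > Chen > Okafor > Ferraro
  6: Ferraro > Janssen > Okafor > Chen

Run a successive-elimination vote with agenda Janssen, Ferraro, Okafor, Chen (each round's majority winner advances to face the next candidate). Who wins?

Round 1: Janssen vs Ferraro — 7–10, Ferraro advances.
Round 2: Ferraro vs Okafor — 7–10, Okafor advances.
Round 3: Okafor vs Chen — 13–4, Okafor advances.
Okafor survives the agenda.

Okafor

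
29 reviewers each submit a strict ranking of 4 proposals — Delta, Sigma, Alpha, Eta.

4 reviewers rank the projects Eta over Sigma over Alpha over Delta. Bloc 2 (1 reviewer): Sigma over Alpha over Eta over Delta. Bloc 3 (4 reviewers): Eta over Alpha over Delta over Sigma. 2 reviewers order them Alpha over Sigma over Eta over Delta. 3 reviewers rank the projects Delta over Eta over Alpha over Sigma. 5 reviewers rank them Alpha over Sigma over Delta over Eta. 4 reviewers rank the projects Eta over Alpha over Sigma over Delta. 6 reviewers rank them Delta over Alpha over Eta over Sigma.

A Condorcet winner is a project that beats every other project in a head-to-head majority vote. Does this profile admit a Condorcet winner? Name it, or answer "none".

Eta

Head-to-head results (29 reviewers):
Delta–Sigma: Sigma 16–13.
Delta vs Alpha: 9 to 20, Alpha.
Delta–Eta: Eta 15–14.
Sigma vs Alpha: Sigma is ranked higher on 4+1 = 5 ballots, Alpha on 24. Alpha wins 24–5.
Sigma vs Eta: Eta wins 21–8.
Alpha vs Eta: Alpha is ranked higher on 1+2+5+6 = 14 ballots, Eta on 15. Eta wins 15–14.
Only Eta has no losses; Eta is the Condorcet winner.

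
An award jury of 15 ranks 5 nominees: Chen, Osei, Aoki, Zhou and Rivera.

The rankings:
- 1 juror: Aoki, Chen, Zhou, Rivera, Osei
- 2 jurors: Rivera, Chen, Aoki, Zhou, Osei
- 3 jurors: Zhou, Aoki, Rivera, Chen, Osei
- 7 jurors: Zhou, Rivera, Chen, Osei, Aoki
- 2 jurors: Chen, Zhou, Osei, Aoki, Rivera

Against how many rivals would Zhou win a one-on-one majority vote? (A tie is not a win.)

4

Zhou against each rival (15 jurors):
Zhou vs Chen: 3+7 = 10 for Zhou, 5 for Chen — Zhou by 10–5.
Zhou vs Osei: Zhou preferred on 1+2+3+7+2 = 15 ballots; Zhou wins 15–0.
Zhou vs Aoki: 12 to 3, Zhou.
Zhou vs Rivera: Zhou is ranked higher on 1+3+7+2 = 13 ballots, Rivera on 2. Zhou wins 13–2.
Zhou beats Chen, Osei, Aoki, Rivera — 4 pairwise wins.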